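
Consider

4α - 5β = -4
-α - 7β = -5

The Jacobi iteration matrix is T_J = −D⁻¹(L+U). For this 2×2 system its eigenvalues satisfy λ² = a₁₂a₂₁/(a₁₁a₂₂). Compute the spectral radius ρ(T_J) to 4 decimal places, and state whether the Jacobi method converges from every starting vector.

0.4226

a₁₂a₂₁/(a₁₁a₂₂) = (-5)·(-1) / ((4)·(-7)) = -0.178571
ρ = √|-0.178571| = √0.178571 = 0.4226
ρ < 1, so Jacobi converges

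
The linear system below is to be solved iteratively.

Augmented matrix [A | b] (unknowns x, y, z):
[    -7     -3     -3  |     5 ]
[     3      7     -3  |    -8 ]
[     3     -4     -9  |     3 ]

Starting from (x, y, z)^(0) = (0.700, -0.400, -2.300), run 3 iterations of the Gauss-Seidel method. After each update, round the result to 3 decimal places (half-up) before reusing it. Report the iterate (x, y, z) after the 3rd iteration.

Iteration 1:
  x = (5 - (-3)·-0.400 - (-3)·-2.300) / (-7) = 0.443
  y = (-8 - (3)·0.443 - (-3)·-2.300) / (7) = -2.318
  z = (3 - (3)·0.443 - (-4)·-2.318) / (-9) = 0.845
Iteration 2:
  x = (5 - (-3)·-2.318 - (-3)·0.845) / (-7) = -0.083
  y = (-8 - (3)·-0.083 - (-3)·0.845) / (7) = -0.745
  z = (3 - (3)·-0.083 - (-4)·-0.745) / (-9) = -0.030
Iteration 3:
  x = (5 - (-3)·-0.745 - (-3)·-0.030) / (-7) = -0.382
  y = (-8 - (3)·-0.382 - (-3)·-0.030) / (7) = -0.992
  z = (3 - (3)·-0.382 - (-4)·-0.992) / (-9) = -0.020

(-0.382, -0.992, -0.020)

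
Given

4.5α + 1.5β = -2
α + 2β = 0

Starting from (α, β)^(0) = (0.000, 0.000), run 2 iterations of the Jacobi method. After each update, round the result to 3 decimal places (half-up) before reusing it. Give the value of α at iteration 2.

-0.444

Iteration 1:
  α = (-2 - (1.5)·0.000) / (4.5) = -0.444
  β = (0 - (1)·0.000) / (2) = 0.000
Iteration 2:
  α = (-2 - (1.5)·0.000) / (4.5) = -0.444
  β = (0 - (1)·-0.444) / (2) = 0.222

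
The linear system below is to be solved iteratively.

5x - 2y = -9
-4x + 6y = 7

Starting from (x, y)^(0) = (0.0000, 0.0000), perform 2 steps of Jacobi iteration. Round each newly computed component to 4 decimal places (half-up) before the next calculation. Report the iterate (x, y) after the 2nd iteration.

Iteration 1:
  x = (-9 - (-2)·0.0000) / (5) = -1.8000
  y = (7 - (-4)·0.0000) / (6) = 1.1667
Iteration 2:
  x = (-9 - (-2)·1.1667) / (5) = -1.3333
  y = (7 - (-4)·-1.8000) / (6) = -0.0333

(-1.3333, -0.0333)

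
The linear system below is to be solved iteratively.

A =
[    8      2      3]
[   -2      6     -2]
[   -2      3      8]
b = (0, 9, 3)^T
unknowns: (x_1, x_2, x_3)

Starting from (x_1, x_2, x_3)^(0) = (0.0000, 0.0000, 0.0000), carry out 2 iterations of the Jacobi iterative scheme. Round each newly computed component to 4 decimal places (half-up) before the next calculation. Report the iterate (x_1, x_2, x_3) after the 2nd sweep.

(-0.5156, 1.6250, -0.1875)

Iteration 1:
  x_1 = (0 - (2)·0.0000 - (3)·0.0000) / (8) = 0.0000
  x_2 = (9 - (-2)·0.0000 - (-2)·0.0000) / (6) = 1.5000
  x_3 = (3 - (-2)·0.0000 - (3)·0.0000) / (8) = 0.3750
Iteration 2:
  x_1 = (0 - (2)·1.5000 - (3)·0.3750) / (8) = -0.5156
  x_2 = (9 - (-2)·0.0000 - (-2)·0.3750) / (6) = 1.6250
  x_3 = (3 - (-2)·0.0000 - (3)·1.5000) / (8) = -0.1875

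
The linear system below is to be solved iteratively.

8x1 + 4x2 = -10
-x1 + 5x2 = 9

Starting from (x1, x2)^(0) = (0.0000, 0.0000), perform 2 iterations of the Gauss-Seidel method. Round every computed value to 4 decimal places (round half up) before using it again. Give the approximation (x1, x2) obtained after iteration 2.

Iteration 1:
  x1 = (-10 - (4)·0.0000) / (8) = -1.2500
  x2 = (9 - (-1)·-1.2500) / (5) = 1.5500
Iteration 2:
  x1 = (-10 - (4)·1.5500) / (8) = -2.0250
  x2 = (9 - (-1)·-2.0250) / (5) = 1.3950

(-2.0250, 1.3950)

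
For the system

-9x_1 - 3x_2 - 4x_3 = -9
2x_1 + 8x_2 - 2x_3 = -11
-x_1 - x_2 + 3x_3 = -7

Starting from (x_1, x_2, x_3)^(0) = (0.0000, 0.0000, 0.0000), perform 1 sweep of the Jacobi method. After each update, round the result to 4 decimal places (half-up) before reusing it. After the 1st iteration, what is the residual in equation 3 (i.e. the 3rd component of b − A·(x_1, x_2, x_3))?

-0.3751

Iteration 1:
  x_1 = (-9 - (-3)·0.0000 - (-4)·0.0000) / (-9) = 1.0000
  x_2 = (-11 - (2)·0.0000 - (-2)·0.0000) / (8) = -1.3750
  x_3 = (-7 - (-1)·0.0000 - (-1)·0.0000) / (3) = -2.3333
Residual b − A·x = (-13.4582, -6.6666, -0.3751)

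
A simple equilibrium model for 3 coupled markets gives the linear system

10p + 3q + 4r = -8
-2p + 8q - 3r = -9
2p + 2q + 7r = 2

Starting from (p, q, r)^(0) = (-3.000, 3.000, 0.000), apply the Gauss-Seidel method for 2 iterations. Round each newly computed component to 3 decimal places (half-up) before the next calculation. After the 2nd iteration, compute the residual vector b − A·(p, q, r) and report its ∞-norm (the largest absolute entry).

1.332

Iteration 1:
  p = (-8 - (3)·3.000 - (4)·0.000) / (10) = -1.700
  q = (-9 - (-2)·-1.700 - (-3)·0.000) / (8) = -1.550
  r = (2 - (2)·-1.700 - (2)·-1.550) / (7) = 1.214
Iteration 2:
  p = (-8 - (3)·-1.550 - (4)·1.214) / (10) = -0.821
  q = (-9 - (-2)·-0.821 - (-3)·1.214) / (8) = -0.875
  r = (2 - (2)·-0.821 - (2)·-0.875) / (7) = 0.770
Residual b − A·x = (-0.245, -1.332, 0.002); ∞-norm = 1.332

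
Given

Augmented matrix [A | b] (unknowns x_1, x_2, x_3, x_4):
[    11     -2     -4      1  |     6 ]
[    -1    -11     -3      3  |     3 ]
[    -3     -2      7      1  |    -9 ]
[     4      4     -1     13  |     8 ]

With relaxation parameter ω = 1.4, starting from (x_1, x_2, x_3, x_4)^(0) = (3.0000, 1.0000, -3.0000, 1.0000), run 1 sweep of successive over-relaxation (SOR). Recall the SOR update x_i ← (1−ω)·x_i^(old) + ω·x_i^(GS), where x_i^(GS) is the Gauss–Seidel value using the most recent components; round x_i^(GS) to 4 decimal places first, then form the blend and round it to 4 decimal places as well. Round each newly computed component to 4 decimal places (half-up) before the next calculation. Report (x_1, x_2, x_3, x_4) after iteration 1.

(-1.8363, 0.9791, -1.5101, 0.6682)

Iteration 1:
  x_1: GS value = (6 - (-2)·1.0000 - (-4)·-3.0000 - (1)·1.0000) / (11) = -0.4545;  x_1 ← (1−ω)·3.0000 + ω·-0.4545 = -1.8363
  x_2: GS value = (3 - (-1)·-1.8363 - (-3)·-3.0000 - (3)·1.0000) / (-11) = 0.9851;  x_2 ← (1−ω)·1.0000 + ω·0.9851 = 0.9791
  x_3: GS value = (-9 - (-3)·-1.8363 - (-2)·0.9791 - (1)·1.0000) / (7) = -1.9358;  x_3 ← (1−ω)·-3.0000 + ω·-1.9358 = -1.5101
  x_4: GS value = (8 - (4)·-1.8363 - (4)·0.9791 - (-1)·-1.5101) / (13) = 0.7630;  x_4 ← (1−ω)·1.0000 + ω·0.7630 = 0.6682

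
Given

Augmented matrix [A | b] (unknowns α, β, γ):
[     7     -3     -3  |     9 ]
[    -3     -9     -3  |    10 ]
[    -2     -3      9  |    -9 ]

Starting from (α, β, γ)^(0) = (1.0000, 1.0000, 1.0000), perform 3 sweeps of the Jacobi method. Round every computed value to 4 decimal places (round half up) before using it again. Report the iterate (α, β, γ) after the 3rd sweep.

(0.0884, -0.8501, -1.4850)

Iteration 1:
  α = (9 - (-3)·1.0000 - (-3)·1.0000) / (7) = 2.1429
  β = (10 - (-3)·1.0000 - (-3)·1.0000) / (-9) = -1.7778
  γ = (-9 - (-2)·1.0000 - (-3)·1.0000) / (9) = -0.4444
Iteration 2:
  α = (9 - (-3)·-1.7778 - (-3)·-0.4444) / (7) = 0.3333
  β = (10 - (-3)·2.1429 - (-3)·-0.4444) / (-9) = -1.6773
  γ = (-9 - (-2)·2.1429 - (-3)·-1.7778) / (9) = -1.1164
Iteration 3:
  α = (9 - (-3)·-1.6773 - (-3)·-1.1164) / (7) = 0.0884
  β = (10 - (-3)·0.3333 - (-3)·-1.1164) / (-9) = -0.8501
  γ = (-9 - (-2)·0.3333 - (-3)·-1.6773) / (9) = -1.4850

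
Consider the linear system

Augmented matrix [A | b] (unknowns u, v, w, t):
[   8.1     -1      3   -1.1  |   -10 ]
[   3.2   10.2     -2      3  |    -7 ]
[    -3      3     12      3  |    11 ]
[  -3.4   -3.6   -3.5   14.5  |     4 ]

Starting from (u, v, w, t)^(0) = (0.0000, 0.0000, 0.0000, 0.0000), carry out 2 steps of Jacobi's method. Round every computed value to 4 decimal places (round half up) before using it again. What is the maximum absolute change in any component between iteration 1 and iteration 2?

Iteration 1:
  u = (-10 - (-1)·0.0000 - (3)·0.0000 - (-1.1)·0.0000) / (8.1) = -1.2346
  v = (-7 - (3.2)·0.0000 - (-2)·0.0000 - (3)·0.0000) / (10.2) = -0.6863
  w = (11 - (-3)·0.0000 - (3)·0.0000 - (3)·0.0000) / (12) = 0.9167
  t = (4 - (-3.4)·0.0000 - (-3.6)·0.0000 - (-3.5)·0.0000) / (14.5) = 0.2759
Iteration 2:
  u = (-10 - (-1)·-0.6863 - (3)·0.9167 - (-1.1)·0.2759) / (8.1) = -1.6213
  v = (-7 - (3.2)·-1.2346 - (-2)·0.9167 - (3)·0.2759) / (10.2) = -0.2004
  w = (11 - (-3)·-1.2346 - (3)·-0.6863 - (3)·0.2759) / (12) = 0.7106
  t = (4 - (-3.4)·-1.2346 - (-3.6)·-0.6863 - (-3.5)·0.9167) / (14.5) = 0.0373
Change: (-0.3867, 0.4859, -0.2061, -0.2386) → max |·| = 0.4859

0.4859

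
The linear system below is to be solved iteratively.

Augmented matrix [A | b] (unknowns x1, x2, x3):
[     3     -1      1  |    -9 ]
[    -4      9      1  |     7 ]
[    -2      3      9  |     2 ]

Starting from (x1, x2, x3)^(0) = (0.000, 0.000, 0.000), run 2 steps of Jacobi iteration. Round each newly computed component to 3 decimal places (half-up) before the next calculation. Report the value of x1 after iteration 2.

-2.815

Iteration 1:
  x1 = (-9 - (-1)·0.000 - (1)·0.000) / (3) = -3.000
  x2 = (7 - (-4)·0.000 - (1)·0.000) / (9) = 0.778
  x3 = (2 - (-2)·0.000 - (3)·0.000) / (9) = 0.222
Iteration 2:
  x1 = (-9 - (-1)·0.778 - (1)·0.222) / (3) = -2.815
  x2 = (7 - (-4)·-3.000 - (1)·0.222) / (9) = -0.580
  x3 = (2 - (-2)·-3.000 - (3)·0.778) / (9) = -0.704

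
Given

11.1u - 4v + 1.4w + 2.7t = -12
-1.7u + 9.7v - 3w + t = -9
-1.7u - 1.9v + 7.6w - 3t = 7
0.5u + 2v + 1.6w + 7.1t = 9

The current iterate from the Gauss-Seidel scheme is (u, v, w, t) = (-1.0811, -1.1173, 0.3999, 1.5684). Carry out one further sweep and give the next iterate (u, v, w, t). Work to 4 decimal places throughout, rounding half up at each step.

(-1.9157, -1.3016, 0.7862, 1.5920)

One sweep:
  u = (-12 - (-4)·-1.1173 - (1.4)·0.3999 - (2.7)·1.5684) / (11.1) = -1.9157
  v = (-9 - (-1.7)·-1.9157 - (-3)·0.3999 - (1)·1.5684) / (9.7) = -1.3016
  w = (7 - (-1.7)·-1.9157 - (-1.9)·-1.3016 - (-3)·1.5684) / (7.6) = 0.7862
  t = (9 - (0.5)·-1.9157 - (2)·-1.3016 - (1.6)·0.7862) / (7.1) = 1.5920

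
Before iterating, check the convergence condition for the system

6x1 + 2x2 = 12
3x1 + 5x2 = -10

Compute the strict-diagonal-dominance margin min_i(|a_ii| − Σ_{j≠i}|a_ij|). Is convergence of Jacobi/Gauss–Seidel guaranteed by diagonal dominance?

row 1: |6| − (2) = 4
row 2: |5| − (3) = 2
minimum over rows = 2 → strictly diagonally dominant (convergence guaranteed)

2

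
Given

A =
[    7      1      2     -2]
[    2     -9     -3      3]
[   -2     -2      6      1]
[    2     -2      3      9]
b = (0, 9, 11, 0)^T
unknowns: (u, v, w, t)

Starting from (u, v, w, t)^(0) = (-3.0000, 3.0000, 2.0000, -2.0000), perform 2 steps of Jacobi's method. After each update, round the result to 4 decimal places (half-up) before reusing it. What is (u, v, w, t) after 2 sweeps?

(0.0000, -1.8492, 0.1984, -1.0397)

Iteration 1:
  u = (0 - (1)·3.0000 - (2)·2.0000 - (-2)·-2.0000) / (7) = -1.5714
  v = (9 - (2)·-3.0000 - (-3)·2.0000 - (3)·-2.0000) / (-9) = -3.0000
  w = (11 - (-2)·-3.0000 - (-2)·3.0000 - (1)·-2.0000) / (6) = 2.1667
  t = (0 - (2)·-3.0000 - (-2)·3.0000 - (3)·2.0000) / (9) = 0.6667
Iteration 2:
  u = (0 - (1)·-3.0000 - (2)·2.1667 - (-2)·0.6667) / (7) = 0.0000
  v = (9 - (2)·-1.5714 - (-3)·2.1667 - (3)·0.6667) / (-9) = -1.8492
  w = (11 - (-2)·-1.5714 - (-2)·-3.0000 - (1)·0.6667) / (6) = 0.1984
  t = (0 - (2)·-1.5714 - (-2)·-3.0000 - (3)·2.1667) / (9) = -1.0397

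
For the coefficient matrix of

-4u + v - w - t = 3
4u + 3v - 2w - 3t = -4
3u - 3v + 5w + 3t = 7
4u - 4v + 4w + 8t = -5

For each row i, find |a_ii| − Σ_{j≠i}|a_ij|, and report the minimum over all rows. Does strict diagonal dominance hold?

-6

row 1: |-4| − (1+1+1) = 1
row 2: |3| − (4+2+3) = -6
row 3: |5| − (3+3+3) = -4
row 4: |8| − (4+4+4) = -4
minimum over rows = -6 → not strictly diagonally dominant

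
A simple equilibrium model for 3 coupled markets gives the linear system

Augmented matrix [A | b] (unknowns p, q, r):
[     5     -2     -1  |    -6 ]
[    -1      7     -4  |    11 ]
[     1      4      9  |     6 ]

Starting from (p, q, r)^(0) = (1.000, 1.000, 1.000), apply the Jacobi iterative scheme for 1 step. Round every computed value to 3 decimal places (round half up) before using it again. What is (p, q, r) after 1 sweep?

Iteration 1:
  p = (-6 - (-2)·1.000 - (-1)·1.000) / (5) = -0.600
  q = (11 - (-1)·1.000 - (-4)·1.000) / (7) = 2.286
  r = (6 - (1)·1.000 - (4)·1.000) / (9) = 0.111

(-0.600, 2.286, 0.111)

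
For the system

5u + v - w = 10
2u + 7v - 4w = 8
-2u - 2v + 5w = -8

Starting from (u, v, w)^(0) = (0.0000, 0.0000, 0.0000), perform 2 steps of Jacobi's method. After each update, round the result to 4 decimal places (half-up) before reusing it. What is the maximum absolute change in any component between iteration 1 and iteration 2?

1.4858

Iteration 1:
  u = (10 - (1)·0.0000 - (-1)·0.0000) / (5) = 2.0000
  v = (8 - (2)·0.0000 - (-4)·0.0000) / (7) = 1.1429
  w = (-8 - (-2)·0.0000 - (-2)·0.0000) / (5) = -1.6000
Iteration 2:
  u = (10 - (1)·1.1429 - (-1)·-1.6000) / (5) = 1.4514
  v = (8 - (2)·2.0000 - (-4)·-1.6000) / (7) = -0.3429
  w = (-8 - (-2)·2.0000 - (-2)·1.1429) / (5) = -0.3428
Change: (-0.5486, -1.4858, 1.2572) → max |·| = 1.4858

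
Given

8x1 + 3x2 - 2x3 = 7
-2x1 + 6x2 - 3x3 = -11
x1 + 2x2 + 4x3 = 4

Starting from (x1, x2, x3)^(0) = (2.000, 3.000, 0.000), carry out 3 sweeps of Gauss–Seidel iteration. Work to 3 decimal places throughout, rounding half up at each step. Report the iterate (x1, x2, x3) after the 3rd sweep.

Iteration 1:
  x1 = (7 - (3)·3.000 - (-2)·0.000) / (8) = -0.250
  x2 = (-11 - (-2)·-0.250 - (-3)·0.000) / (6) = -1.917
  x3 = (4 - (1)·-0.250 - (2)·-1.917) / (4) = 2.021
Iteration 2:
  x1 = (7 - (3)·-1.917 - (-2)·2.021) / (8) = 2.099
  x2 = (-11 - (-2)·2.099 - (-3)·2.021) / (6) = -0.123
  x3 = (4 - (1)·2.099 - (2)·-0.123) / (4) = 0.537
Iteration 3:
  x1 = (7 - (3)·-0.123 - (-2)·0.537) / (8) = 1.055
  x2 = (-11 - (-2)·1.055 - (-3)·0.537) / (6) = -1.213
  x3 = (4 - (1)·1.055 - (2)·-1.213) / (4) = 1.343

(1.055, -1.213, 1.343)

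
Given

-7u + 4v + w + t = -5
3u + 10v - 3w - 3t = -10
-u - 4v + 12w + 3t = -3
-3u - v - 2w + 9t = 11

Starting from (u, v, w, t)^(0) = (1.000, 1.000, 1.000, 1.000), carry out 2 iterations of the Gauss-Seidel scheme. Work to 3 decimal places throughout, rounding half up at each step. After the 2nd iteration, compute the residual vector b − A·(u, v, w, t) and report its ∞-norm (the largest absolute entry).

Iteration 1:
  u = (-5 - (4)·1.000 - (1)·1.000 - (1)·1.000) / (-7) = 1.571
  v = (-10 - (3)·1.571 - (-3)·1.000 - (-3)·1.000) / (10) = -0.871
  w = (-3 - (-1)·1.571 - (-4)·-0.871 - (3)·1.000) / (12) = -0.659
  t = (11 - (-3)·1.571 - (-1)·-0.871 - (-2)·-0.659) / (9) = 1.503
Iteration 2:
  u = (-5 - (4)·-0.871 - (1)·-0.659 - (1)·1.503) / (-7) = 0.337
  v = (-10 - (3)·0.337 - (-3)·-0.659 - (-3)·1.503) / (10) = -0.848
  w = (-3 - (-1)·0.337 - (-4)·-0.848 - (3)·1.503) / (12) = -0.880
  t = (11 - (-3)·0.337 - (-1)·-0.848 - (-2)·-0.880) / (9) = 1.045
Residual b − A·x = (0.586, -2.036, 1.370, -0.002); ∞-norm = 2.036

2.036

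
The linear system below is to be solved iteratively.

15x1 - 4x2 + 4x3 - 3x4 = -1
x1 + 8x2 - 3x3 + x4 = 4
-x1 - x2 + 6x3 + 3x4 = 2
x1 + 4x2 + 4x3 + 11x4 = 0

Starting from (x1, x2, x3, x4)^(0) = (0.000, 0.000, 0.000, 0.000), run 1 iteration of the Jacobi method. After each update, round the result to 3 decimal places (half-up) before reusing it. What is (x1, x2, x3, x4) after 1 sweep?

(-0.067, 0.500, 0.333, 0.000)

Iteration 1:
  x1 = (-1 - (-4)·0.000 - (4)·0.000 - (-3)·0.000) / (15) = -0.067
  x2 = (4 - (1)·0.000 - (-3)·0.000 - (1)·0.000) / (8) = 0.500
  x3 = (2 - (-1)·0.000 - (-1)·0.000 - (3)·0.000) / (6) = 0.333
  x4 = (0 - (1)·0.000 - (4)·0.000 - (4)·0.000) / (11) = 0.000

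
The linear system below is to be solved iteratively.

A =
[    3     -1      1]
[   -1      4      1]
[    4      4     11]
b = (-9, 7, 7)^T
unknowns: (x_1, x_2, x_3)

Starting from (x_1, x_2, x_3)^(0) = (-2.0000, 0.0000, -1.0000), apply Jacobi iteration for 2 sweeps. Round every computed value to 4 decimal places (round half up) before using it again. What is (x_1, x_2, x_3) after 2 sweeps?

(-2.9545, 0.7424, 1.0606)

Iteration 1:
  x_1 = (-9 - (-1)·0.0000 - (1)·-1.0000) / (3) = -2.6667
  x_2 = (7 - (-1)·-2.0000 - (1)·-1.0000) / (4) = 1.5000
  x_3 = (7 - (4)·-2.0000 - (4)·0.0000) / (11) = 1.3636
Iteration 2:
  x_1 = (-9 - (-1)·1.5000 - (1)·1.3636) / (3) = -2.9545
  x_2 = (7 - (-1)·-2.6667 - (1)·1.3636) / (4) = 0.7424
  x_3 = (7 - (4)·-2.6667 - (4)·1.5000) / (11) = 1.0606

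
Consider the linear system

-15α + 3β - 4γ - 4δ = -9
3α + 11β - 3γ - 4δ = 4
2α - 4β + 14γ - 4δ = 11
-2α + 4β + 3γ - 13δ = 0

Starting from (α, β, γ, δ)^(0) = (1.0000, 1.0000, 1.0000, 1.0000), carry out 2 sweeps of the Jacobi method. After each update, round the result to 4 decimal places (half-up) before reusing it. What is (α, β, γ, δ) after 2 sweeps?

Iteration 1:
  α = (-9 - (3)·1.0000 - (-4)·1.0000 - (-4)·1.0000) / (-15) = 0.2667
  β = (4 - (3)·1.0000 - (-3)·1.0000 - (-4)·1.0000) / (11) = 0.7273
  γ = (11 - (2)·1.0000 - (-4)·1.0000 - (-4)·1.0000) / (14) = 1.2143
  δ = (0 - (-2)·1.0000 - (4)·1.0000 - (3)·1.0000) / (-13) = 0.3846
Iteration 2:
  α = (-9 - (3)·0.7273 - (-4)·1.2143 - (-4)·0.3846) / (-15) = 0.3191
  β = (4 - (3)·0.2667 - (-3)·1.2143 - (-4)·0.3846) / (11) = 0.7619
  γ = (11 - (2)·0.2667 - (-4)·0.7273 - (-4)·0.3846) / (14) = 1.0653
  δ = (0 - (-2)·0.2667 - (4)·0.7273 - (3)·1.2143) / (-13) = 0.4630

(0.3191, 0.7619, 1.0653, 0.4630)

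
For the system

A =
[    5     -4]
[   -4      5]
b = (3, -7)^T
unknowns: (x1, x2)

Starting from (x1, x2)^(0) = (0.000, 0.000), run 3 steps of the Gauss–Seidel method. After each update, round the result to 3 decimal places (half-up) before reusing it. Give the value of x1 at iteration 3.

-0.607

Iteration 1:
  x1 = (3 - (-4)·0.000) / (5) = 0.600
  x2 = (-7 - (-4)·0.600) / (5) = -0.920
Iteration 2:
  x1 = (3 - (-4)·-0.920) / (5) = -0.136
  x2 = (-7 - (-4)·-0.136) / (5) = -1.509
Iteration 3:
  x1 = (3 - (-4)·-1.509) / (5) = -0.607
  x2 = (-7 - (-4)·-0.607) / (5) = -1.886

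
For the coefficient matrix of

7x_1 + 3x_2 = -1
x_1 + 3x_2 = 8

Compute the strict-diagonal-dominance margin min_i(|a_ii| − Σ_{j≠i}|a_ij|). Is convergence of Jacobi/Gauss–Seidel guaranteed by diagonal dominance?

row 1: |7| − (3) = 4
row 2: |3| − (1) = 2
minimum over rows = 2 → strictly diagonally dominant (convergence guaranteed)

2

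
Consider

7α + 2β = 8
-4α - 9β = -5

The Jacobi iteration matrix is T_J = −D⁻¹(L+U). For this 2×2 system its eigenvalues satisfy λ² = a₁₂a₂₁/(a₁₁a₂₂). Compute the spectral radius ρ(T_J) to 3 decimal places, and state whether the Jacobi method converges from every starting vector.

0.356

a₁₂a₂₁/(a₁₁a₂₂) = (2)·(-4) / ((7)·(-9)) = 0.126984
ρ = √|0.126984| = √0.126984 = 0.356
ρ < 1, so Jacobi converges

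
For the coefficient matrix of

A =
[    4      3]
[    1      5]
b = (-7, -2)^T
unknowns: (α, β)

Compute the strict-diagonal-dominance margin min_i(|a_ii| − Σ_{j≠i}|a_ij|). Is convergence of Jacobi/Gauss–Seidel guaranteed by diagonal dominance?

row 1: |4| − (3) = 1
row 2: |5| − (1) = 4
minimum over rows = 1 → strictly diagonally dominant (convergence guaranteed)

1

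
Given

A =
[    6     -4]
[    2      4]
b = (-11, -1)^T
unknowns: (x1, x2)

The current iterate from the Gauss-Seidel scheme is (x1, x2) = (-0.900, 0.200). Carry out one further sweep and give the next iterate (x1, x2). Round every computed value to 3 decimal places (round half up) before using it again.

One sweep:
  x1 = (-11 - (-4)·0.200) / (6) = -1.700
  x2 = (-1 - (2)·-1.700) / (4) = 0.600

(-1.700, 0.600)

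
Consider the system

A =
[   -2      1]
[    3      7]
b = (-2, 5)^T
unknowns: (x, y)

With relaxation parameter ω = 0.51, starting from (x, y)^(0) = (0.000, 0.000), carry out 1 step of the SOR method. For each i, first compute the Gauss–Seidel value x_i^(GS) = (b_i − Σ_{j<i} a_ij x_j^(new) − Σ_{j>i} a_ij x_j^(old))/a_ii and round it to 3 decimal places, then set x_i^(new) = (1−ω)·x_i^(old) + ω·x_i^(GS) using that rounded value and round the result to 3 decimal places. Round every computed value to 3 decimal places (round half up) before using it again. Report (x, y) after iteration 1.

Iteration 1:
  x: GS value = (-2 - (1)·0.000) / (-2) = 1.000;  x ← (1−ω)·0.000 + ω·1.000 = 0.510
  y: GS value = (5 - (3)·0.510) / (7) = 0.496;  y ← (1−ω)·0.000 + ω·0.496 = 0.253

(0.510, 0.253)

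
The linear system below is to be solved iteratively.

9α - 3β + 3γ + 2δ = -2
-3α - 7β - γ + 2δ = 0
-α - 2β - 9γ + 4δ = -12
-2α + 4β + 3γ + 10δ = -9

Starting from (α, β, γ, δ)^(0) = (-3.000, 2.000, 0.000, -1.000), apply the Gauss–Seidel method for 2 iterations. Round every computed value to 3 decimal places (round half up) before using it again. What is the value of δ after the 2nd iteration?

Iteration 1:
  α = (-2 - (-3)·2.000 - (3)·0.000 - (2)·-1.000) / (9) = 0.667
  β = (0 - (-3)·0.667 - (-1)·0.000 - (2)·-1.000) / (-7) = -0.572
  γ = (-12 - (-1)·0.667 - (-2)·-0.572 - (4)·-1.000) / (-9) = 0.942
  δ = (-9 - (-2)·0.667 - (4)·-0.572 - (3)·0.942) / (10) = -0.820
Iteration 2:
  α = (-2 - (-3)·-0.572 - (3)·0.942 - (2)·-0.820) / (9) = -0.545
  β = (0 - (-3)·-0.545 - (-1)·0.942 - (2)·-0.820) / (-7) = -0.135
  γ = (-12 - (-1)·-0.545 - (-2)·-0.135 - (4)·-0.820) / (-9) = 1.059
  δ = (-9 - (-2)·-0.545 - (4)·-0.135 - (3)·1.059) / (10) = -1.273

-1.273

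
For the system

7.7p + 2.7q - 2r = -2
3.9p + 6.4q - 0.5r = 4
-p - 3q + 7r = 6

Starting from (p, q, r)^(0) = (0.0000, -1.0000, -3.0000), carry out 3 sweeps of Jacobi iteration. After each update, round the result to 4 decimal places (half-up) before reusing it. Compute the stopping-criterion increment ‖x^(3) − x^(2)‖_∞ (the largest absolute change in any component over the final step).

Iteration 1:
  p = (-2 - (2.7)·-1.0000 - (-2)·-3.0000) / (7.7) = -0.6883
  q = (4 - (3.9)·0.0000 - (-0.5)·-3.0000) / (6.4) = 0.3906
  r = (6 - (-1)·0.0000 - (-3)·-1.0000) / (7) = 0.4286
Iteration 2:
  p = (-2 - (2.7)·0.3906 - (-2)·0.4286) / (7.7) = -0.2854
  q = (4 - (3.9)·-0.6883 - (-0.5)·0.4286) / (6.4) = 1.0779
  r = (6 - (-1)·-0.6883 - (-3)·0.3906) / (7) = 0.9262
Iteration 3:
  p = (-2 - (2.7)·1.0779 - (-2)·0.9262) / (7.7) = -0.3971
  q = (4 - (3.9)·-0.2854 - (-0.5)·0.9262) / (6.4) = 0.8713
  r = (6 - (-1)·-0.2854 - (-3)·1.0779) / (7) = 1.2783
Change: (-0.1117, -0.2066, 0.3521) → max |·| = 0.3521

0.3521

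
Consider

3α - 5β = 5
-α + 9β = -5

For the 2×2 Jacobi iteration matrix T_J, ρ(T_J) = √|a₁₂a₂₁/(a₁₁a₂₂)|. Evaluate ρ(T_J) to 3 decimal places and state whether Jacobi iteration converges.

0.430

a₁₂a₂₁/(a₁₁a₂₂) = (-5)·(-1) / ((3)·(9)) = 0.185185
ρ = √|0.185185| = √0.185185 = 0.430
ρ < 1, so Jacobi converges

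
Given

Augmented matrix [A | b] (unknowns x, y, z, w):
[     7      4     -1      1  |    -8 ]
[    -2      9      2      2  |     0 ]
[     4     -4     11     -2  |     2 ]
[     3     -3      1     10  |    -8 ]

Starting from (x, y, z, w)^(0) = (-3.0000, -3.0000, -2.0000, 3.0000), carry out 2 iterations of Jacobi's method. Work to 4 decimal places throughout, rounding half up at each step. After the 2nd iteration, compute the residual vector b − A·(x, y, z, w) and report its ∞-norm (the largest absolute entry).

Iteration 1:
  x = (-8 - (4)·-3.0000 - (-1)·-2.0000 - (1)·3.0000) / (7) = -0.1429
  y = (0 - (-2)·-3.0000 - (2)·-2.0000 - (2)·3.0000) / (9) = -0.8889
  z = (2 - (4)·-3.0000 - (-4)·-3.0000 - (-2)·3.0000) / (11) = 0.7273
  w = (-8 - (3)·-3.0000 - (-3)·-3.0000 - (1)·-2.0000) / (10) = -0.6000
Iteration 2:
  x = (-8 - (4)·-0.8889 - (-1)·0.7273 - (1)·-0.6000) / (7) = -0.4453
  y = (0 - (-2)·-0.1429 - (2)·0.7273 - (2)·-0.6000) / (9) = -0.0600
  z = (2 - (4)·-0.1429 - (-4)·-0.8889 - (-2)·-0.6000) / (11) = -0.1985
  w = (-8 - (3)·-0.1429 - (-3)·-0.8889 - (1)·0.7273) / (10) = -1.0965
Residual b − A·x = (-3.7449, 2.2394, 3.5317, 4.3194); ∞-norm = 4.3194

4.3194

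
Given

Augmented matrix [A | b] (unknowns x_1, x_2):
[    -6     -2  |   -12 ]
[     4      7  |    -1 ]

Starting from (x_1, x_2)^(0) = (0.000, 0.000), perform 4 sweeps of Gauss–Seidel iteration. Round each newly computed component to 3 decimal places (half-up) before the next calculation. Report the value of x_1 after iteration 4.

2.526

Iteration 1:
  x_1 = (-12 - (-2)·0.000) / (-6) = 2.000
  x_2 = (-1 - (4)·2.000) / (7) = -1.286
Iteration 2:
  x_1 = (-12 - (-2)·-1.286) / (-6) = 2.429
  x_2 = (-1 - (4)·2.429) / (7) = -1.531
Iteration 3:
  x_1 = (-12 - (-2)·-1.531) / (-6) = 2.510
  x_2 = (-1 - (4)·2.510) / (7) = -1.577
Iteration 4:
  x_1 = (-12 - (-2)·-1.577) / (-6) = 2.526
  x_2 = (-1 - (4)·2.526) / (7) = -1.586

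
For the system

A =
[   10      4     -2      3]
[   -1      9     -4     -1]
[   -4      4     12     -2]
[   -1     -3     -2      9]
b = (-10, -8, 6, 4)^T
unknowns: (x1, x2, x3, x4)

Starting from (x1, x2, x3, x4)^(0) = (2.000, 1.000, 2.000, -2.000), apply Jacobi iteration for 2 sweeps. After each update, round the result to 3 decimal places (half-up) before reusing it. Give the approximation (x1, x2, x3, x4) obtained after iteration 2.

(-1.333, -0.551, 0.607, 0.511)

Iteration 1:
  x1 = (-10 - (4)·1.000 - (-2)·2.000 - (3)·-2.000) / (10) = -0.400
  x2 = (-8 - (-1)·2.000 - (-4)·2.000 - (-1)·-2.000) / (9) = 0.000
  x3 = (6 - (-4)·2.000 - (4)·1.000 - (-2)·-2.000) / (12) = 0.500
  x4 = (4 - (-1)·2.000 - (-3)·1.000 - (-2)·2.000) / (9) = 1.444
Iteration 2:
  x1 = (-10 - (4)·0.000 - (-2)·0.500 - (3)·1.444) / (10) = -1.333
  x2 = (-8 - (-1)·-0.400 - (-4)·0.500 - (-1)·1.444) / (9) = -0.551
  x3 = (6 - (-4)·-0.400 - (4)·0.000 - (-2)·1.444) / (12) = 0.607
  x4 = (4 - (-1)·-0.400 - (-3)·0.000 - (-2)·0.500) / (9) = 0.511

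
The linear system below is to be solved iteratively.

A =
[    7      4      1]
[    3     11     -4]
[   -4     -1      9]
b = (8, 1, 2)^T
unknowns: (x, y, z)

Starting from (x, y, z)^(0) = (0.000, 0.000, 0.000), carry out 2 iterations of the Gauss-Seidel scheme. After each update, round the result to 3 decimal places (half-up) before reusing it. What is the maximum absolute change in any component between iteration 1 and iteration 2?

0.250

Iteration 1:
  x = (8 - (4)·0.000 - (1)·0.000) / (7) = 1.143
  y = (1 - (3)·1.143 - (-4)·0.000) / (11) = -0.221
  z = (2 - (-4)·1.143 - (-1)·-0.221) / (9) = 0.706
Iteration 2:
  x = (8 - (4)·-0.221 - (1)·0.706) / (7) = 1.168
  y = (1 - (3)·1.168 - (-4)·0.706) / (11) = 0.029
  z = (2 - (-4)·1.168 - (-1)·0.029) / (9) = 0.745
Change: (0.025, 0.250, 0.039) → max |·| = 0.250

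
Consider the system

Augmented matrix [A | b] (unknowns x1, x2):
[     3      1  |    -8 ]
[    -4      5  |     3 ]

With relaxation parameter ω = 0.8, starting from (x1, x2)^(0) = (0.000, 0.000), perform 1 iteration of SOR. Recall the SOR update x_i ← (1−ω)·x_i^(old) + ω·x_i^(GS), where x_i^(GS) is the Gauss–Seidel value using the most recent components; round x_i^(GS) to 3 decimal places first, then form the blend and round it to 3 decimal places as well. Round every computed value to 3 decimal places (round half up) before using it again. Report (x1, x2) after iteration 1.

Iteration 1:
  x1: GS value = (-8 - (1)·0.000) / (3) = -2.667;  x1 ← (1−ω)·0.000 + ω·-2.667 = -2.134
  x2: GS value = (3 - (-4)·-2.134) / (5) = -1.107;  x2 ← (1−ω)·0.000 + ω·-1.107 = -0.886

(-2.134, -0.886)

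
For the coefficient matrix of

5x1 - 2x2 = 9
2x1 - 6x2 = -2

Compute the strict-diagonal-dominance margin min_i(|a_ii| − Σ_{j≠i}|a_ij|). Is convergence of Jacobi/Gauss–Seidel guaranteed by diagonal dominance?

3

row 1: |5| − (2) = 3
row 2: |-6| − (2) = 4
minimum over rows = 3 → strictly diagonally dominant (convergence guaranteed)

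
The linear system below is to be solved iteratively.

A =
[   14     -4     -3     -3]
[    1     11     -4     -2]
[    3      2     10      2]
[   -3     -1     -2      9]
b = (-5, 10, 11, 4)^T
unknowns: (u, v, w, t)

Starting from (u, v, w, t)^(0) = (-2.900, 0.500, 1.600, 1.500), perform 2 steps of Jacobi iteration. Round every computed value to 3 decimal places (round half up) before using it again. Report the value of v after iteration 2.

1.419

Iteration 1:
  u = (-5 - (-4)·0.500 - (-3)·1.600 - (-3)·1.500) / (14) = 0.450
  v = (10 - (1)·-2.900 - (-4)·1.600 - (-2)·1.500) / (11) = 2.027
  w = (11 - (3)·-2.900 - (2)·0.500 - (2)·1.500) / (10) = 1.570
  t = (4 - (-3)·-2.900 - (-1)·0.500 - (-2)·1.600) / (9) = -0.111
Iteration 2:
  u = (-5 - (-4)·2.027 - (-3)·1.570 - (-3)·-0.111) / (14) = 0.535
  v = (10 - (1)·0.450 - (-4)·1.570 - (-2)·-0.111) / (11) = 1.419
  w = (11 - (3)·0.450 - (2)·2.027 - (2)·-0.111) / (10) = 0.582
  t = (4 - (-3)·0.450 - (-1)·2.027 - (-2)·1.570) / (9) = 1.169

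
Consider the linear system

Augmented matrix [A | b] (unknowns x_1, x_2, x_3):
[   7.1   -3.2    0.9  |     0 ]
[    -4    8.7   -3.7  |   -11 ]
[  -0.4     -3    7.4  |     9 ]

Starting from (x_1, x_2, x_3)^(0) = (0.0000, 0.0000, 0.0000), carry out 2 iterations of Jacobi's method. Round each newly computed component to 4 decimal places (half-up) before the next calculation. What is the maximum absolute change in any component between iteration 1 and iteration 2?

0.7240

Iteration 1:
  x_1 = (0 - (-3.2)·0.0000 - (0.9)·0.0000) / (7.1) = 0.0000
  x_2 = (-11 - (-4)·0.0000 - (-3.7)·0.0000) / (8.7) = -1.2644
  x_3 = (9 - (-0.4)·0.0000 - (-3)·0.0000) / (7.4) = 1.2162
Iteration 2:
  x_1 = (0 - (-3.2)·-1.2644 - (0.9)·1.2162) / (7.1) = -0.7240
  x_2 = (-11 - (-4)·0.0000 - (-3.7)·1.2162) / (8.7) = -0.7471
  x_3 = (9 - (-0.4)·0.0000 - (-3)·-1.2644) / (7.4) = 0.7036
Change: (-0.7240, 0.5173, -0.5126) → max |·| = 0.7240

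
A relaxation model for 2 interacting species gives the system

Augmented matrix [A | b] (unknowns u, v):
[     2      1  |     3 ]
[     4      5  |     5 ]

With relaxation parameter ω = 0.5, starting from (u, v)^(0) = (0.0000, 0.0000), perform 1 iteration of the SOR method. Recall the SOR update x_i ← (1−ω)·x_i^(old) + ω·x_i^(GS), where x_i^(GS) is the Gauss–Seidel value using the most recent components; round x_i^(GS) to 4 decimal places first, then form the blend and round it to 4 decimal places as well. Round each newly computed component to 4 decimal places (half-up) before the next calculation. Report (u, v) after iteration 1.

(0.7500, 0.2000)

Iteration 1:
  u: GS value = (3 - (1)·0.0000) / (2) = 1.5000;  u ← (1−ω)·0.0000 + ω·1.5000 = 0.7500
  v: GS value = (5 - (4)·0.7500) / (5) = 0.4000;  v ← (1−ω)·0.0000 + ω·0.4000 = 0.2000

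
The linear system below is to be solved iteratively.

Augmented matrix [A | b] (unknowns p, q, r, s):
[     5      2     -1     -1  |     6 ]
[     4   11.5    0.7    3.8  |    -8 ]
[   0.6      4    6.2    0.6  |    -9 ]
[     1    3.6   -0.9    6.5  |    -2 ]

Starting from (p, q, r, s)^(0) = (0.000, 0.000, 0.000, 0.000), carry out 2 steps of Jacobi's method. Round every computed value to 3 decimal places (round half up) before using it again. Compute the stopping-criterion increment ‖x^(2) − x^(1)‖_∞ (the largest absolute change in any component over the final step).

Iteration 1:
  p = (6 - (2)·0.000 - (-1)·0.000 - (-1)·0.000) / (5) = 1.200
  q = (-8 - (4)·0.000 - (0.7)·0.000 - (3.8)·0.000) / (11.5) = -0.696
  r = (-9 - (0.6)·0.000 - (4)·0.000 - (0.6)·0.000) / (6.2) = -1.452
  s = (-2 - (1)·0.000 - (3.6)·0.000 - (-0.9)·0.000) / (6.5) = -0.308
Iteration 2:
  p = (6 - (2)·-0.696 - (-1)·-1.452 - (-1)·-0.308) / (5) = 1.126
  q = (-8 - (4)·1.200 - (0.7)·-1.452 - (3.8)·-0.308) / (11.5) = -0.923
  r = (-9 - (0.6)·1.200 - (4)·-0.696 - (0.6)·-0.308) / (6.2) = -1.089
  s = (-2 - (1)·1.200 - (3.6)·-0.696 - (-0.9)·-1.452) / (6.5) = -0.308
Change: (-0.074, -0.227, 0.363, 0.000) → max |·| = 0.363

0.363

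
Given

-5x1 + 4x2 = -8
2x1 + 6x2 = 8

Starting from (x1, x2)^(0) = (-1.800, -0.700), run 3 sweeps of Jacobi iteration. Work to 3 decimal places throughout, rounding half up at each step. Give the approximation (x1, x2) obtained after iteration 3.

(2.390, 0.285)

Iteration 1:
  x1 = (-8 - (4)·-0.700) / (-5) = 1.040
  x2 = (8 - (2)·-1.800) / (6) = 1.933
Iteration 2:
  x1 = (-8 - (4)·1.933) / (-5) = 3.146
  x2 = (8 - (2)·1.040) / (6) = 0.987
Iteration 3:
  x1 = (-8 - (4)·0.987) / (-5) = 2.390
  x2 = (8 - (2)·3.146) / (6) = 0.285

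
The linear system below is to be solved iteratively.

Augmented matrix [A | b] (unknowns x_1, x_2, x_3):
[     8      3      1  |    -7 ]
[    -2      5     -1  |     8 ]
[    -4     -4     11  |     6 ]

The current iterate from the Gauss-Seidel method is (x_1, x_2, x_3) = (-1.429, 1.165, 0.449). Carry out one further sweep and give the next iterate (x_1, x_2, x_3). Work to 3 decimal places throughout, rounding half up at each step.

(-1.368, 1.143, 0.464)

One sweep:
  x_1 = (-7 - (3)·1.165 - (1)·0.449) / (8) = -1.368
  x_2 = (8 - (-2)·-1.368 - (-1)·0.449) / (5) = 1.143
  x_3 = (6 - (-4)·-1.368 - (-4)·1.143) / (11) = 0.464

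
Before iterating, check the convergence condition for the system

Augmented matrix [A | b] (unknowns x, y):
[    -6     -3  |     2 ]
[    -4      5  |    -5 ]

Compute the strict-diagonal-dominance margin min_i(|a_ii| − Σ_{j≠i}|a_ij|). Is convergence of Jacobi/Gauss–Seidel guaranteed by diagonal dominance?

row 1: |-6| − (3) = 3
row 2: |5| − (4) = 1
minimum over rows = 1 → strictly diagonally dominant (convergence guaranteed)

1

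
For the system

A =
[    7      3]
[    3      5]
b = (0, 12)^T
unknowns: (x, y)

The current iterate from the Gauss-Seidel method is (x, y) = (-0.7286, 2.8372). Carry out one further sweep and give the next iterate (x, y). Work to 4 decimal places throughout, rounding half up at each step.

One sweep:
  x = (0 - (3)·2.8372) / (7) = -1.2159
  y = (12 - (3)·-1.2159) / (5) = 3.1295

(-1.2159, 3.1295)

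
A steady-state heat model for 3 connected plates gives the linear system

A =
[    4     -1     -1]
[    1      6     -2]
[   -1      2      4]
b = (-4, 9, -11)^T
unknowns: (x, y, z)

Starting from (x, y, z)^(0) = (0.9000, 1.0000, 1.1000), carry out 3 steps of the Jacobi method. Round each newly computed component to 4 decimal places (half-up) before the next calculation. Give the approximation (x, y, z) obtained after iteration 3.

(-1.7891, 0.4788, -3.3672)

Iteration 1:
  x = (-4 - (-1)·1.0000 - (-1)·1.1000) / (4) = -0.4750
  y = (9 - (1)·0.9000 - (-2)·1.1000) / (6) = 1.7167
  z = (-11 - (-1)·0.9000 - (2)·1.0000) / (4) = -3.0250
Iteration 2:
  x = (-4 - (-1)·1.7167 - (-1)·-3.0250) / (4) = -1.3271
  y = (9 - (1)·-0.4750 - (-2)·-3.0250) / (6) = 0.5708
  z = (-11 - (-1)·-0.4750 - (2)·1.7167) / (4) = -3.7271
Iteration 3:
  x = (-4 - (-1)·0.5708 - (-1)·-3.7271) / (4) = -1.7891
  y = (9 - (1)·-1.3271 - (-2)·-3.7271) / (6) = 0.4788
  z = (-11 - (-1)·-1.3271 - (2)·0.5708) / (4) = -3.3672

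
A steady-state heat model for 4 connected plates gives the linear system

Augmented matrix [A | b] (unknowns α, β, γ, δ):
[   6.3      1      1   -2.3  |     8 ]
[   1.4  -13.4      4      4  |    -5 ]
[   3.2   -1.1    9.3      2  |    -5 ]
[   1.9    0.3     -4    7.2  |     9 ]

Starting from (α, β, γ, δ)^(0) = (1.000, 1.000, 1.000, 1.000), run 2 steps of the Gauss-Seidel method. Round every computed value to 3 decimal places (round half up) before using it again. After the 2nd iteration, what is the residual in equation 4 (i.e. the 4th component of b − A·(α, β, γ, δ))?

Iteration 1:
  α = (8 - (1)·1.000 - (1)·1.000 - (-2.3)·1.000) / (6.3) = 1.317
  β = (-5 - (1.4)·1.317 - (4)·1.000 - (4)·1.000) / (-13.4) = 1.108
  γ = (-5 - (3.2)·1.317 - (-1.1)·1.108 - (2)·1.000) / (9.3) = -1.075
  δ = (9 - (1.9)·1.317 - (0.3)·1.108 - (-4)·-1.075) / (7.2) = 0.259
Iteration 2:
  α = (8 - (1)·1.108 - (1)·-1.075 - (-2.3)·0.259) / (6.3) = 1.359
  β = (-5 - (1.4)·1.359 - (4)·-1.075 - (4)·0.259) / (-13.4) = 0.272
  γ = (-5 - (3.2)·1.359 - (-1.1)·0.272 - (2)·0.259) / (9.3) = -1.029
  δ = (9 - (1.9)·1.359 - (0.3)·0.272 - (-4)·-1.029) / (7.2) = 0.308
Residual b − A·x = (0.904, -0.374, -0.096, 0.003)

0.003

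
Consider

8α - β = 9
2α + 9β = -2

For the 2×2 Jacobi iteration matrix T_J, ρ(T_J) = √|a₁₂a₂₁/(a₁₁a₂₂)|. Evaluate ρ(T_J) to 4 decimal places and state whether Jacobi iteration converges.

0.1667

a₁₂a₂₁/(a₁₁a₂₂) = (-1)·(2) / ((8)·(9)) = -0.027778
ρ = √|-0.027778| = √0.027778 = 0.1667
ρ < 1, so Jacobi converges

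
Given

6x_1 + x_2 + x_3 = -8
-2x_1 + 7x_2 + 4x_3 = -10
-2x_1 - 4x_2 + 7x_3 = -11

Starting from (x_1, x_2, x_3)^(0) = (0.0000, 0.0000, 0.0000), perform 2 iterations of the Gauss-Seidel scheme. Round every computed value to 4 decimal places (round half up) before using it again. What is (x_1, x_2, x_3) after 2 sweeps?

(-0.5340, 0.1254, -1.6523)

Iteration 1:
  x_1 = (-8 - (1)·0.0000 - (1)·0.0000) / (6) = -1.3333
  x_2 = (-10 - (-2)·-1.3333 - (4)·0.0000) / (7) = -1.8095
  x_3 = (-11 - (-2)·-1.3333 - (-4)·-1.8095) / (7) = -2.9864
Iteration 2:
  x_1 = (-8 - (1)·-1.8095 - (1)·-2.9864) / (6) = -0.5340
  x_2 = (-10 - (-2)·-0.5340 - (4)·-2.9864) / (7) = 0.1254
  x_3 = (-11 - (-2)·-0.5340 - (-4)·0.1254) / (7) = -1.6523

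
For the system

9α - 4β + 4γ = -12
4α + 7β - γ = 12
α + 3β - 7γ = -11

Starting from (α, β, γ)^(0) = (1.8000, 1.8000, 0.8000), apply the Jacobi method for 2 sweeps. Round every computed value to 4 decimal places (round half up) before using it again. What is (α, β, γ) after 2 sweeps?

(-2.1333, 2.5937, 1.7873)

Iteration 1:
  α = (-12 - (-4)·1.8000 - (4)·0.8000) / (9) = -0.8889
  β = (12 - (4)·1.8000 - (-1)·0.8000) / (7) = 0.8000
  γ = (-11 - (1)·1.8000 - (3)·1.8000) / (-7) = 2.6000
Iteration 2:
  α = (-12 - (-4)·0.8000 - (4)·2.6000) / (9) = -2.1333
  β = (12 - (4)·-0.8889 - (-1)·2.6000) / (7) = 2.5937
  γ = (-11 - (1)·-0.8889 - (3)·0.8000) / (-7) = 1.7873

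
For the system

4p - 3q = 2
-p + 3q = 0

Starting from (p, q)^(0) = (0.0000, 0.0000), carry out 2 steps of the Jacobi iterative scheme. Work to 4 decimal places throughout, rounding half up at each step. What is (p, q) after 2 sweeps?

(0.5000, 0.1667)

Iteration 1:
  p = (2 - (-3)·0.0000) / (4) = 0.5000
  q = (0 - (-1)·0.0000) / (3) = 0.0000
Iteration 2:
  p = (2 - (-3)·0.0000) / (4) = 0.5000
  q = (0 - (-1)·0.5000) / (3) = 0.1667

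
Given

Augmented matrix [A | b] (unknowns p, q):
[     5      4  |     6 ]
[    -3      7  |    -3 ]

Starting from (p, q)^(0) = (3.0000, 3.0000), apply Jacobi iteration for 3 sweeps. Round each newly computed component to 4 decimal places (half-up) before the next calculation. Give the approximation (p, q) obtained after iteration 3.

(1.9543, -0.2082)

Iteration 1:
  p = (6 - (4)·3.0000) / (5) = -1.2000
  q = (-3 - (-3)·3.0000) / (7) = 0.8571
Iteration 2:
  p = (6 - (4)·0.8571) / (5) = 0.5143
  q = (-3 - (-3)·-1.2000) / (7) = -0.9429
Iteration 3:
  p = (6 - (4)·-0.9429) / (5) = 1.9543
  q = (-3 - (-3)·0.5143) / (7) = -0.2082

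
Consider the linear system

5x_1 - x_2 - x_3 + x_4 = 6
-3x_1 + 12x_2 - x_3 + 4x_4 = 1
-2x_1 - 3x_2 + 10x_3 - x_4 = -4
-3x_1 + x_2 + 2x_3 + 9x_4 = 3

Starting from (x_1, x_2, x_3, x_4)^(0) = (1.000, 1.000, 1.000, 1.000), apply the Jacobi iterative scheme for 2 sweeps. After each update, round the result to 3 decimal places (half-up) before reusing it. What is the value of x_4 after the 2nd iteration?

0.746

Iteration 1:
  x_1 = (6 - (-1)·1.000 - (-1)·1.000 - (1)·1.000) / (5) = 1.400
  x_2 = (1 - (-3)·1.000 - (-1)·1.000 - (4)·1.000) / (12) = 0.083
  x_3 = (-4 - (-2)·1.000 - (-3)·1.000 - (-1)·1.000) / (10) = 0.200
  x_4 = (3 - (-3)·1.000 - (1)·1.000 - (2)·1.000) / (9) = 0.333
Iteration 2:
  x_1 = (6 - (-1)·0.083 - (-1)·0.200 - (1)·0.333) / (5) = 1.190
  x_2 = (1 - (-3)·1.400 - (-1)·0.200 - (4)·0.333) / (12) = 0.339
  x_3 = (-4 - (-2)·1.400 - (-3)·0.083 - (-1)·0.333) / (10) = -0.062
  x_4 = (3 - (-3)·1.400 - (1)·0.083 - (2)·0.200) / (9) = 0.746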